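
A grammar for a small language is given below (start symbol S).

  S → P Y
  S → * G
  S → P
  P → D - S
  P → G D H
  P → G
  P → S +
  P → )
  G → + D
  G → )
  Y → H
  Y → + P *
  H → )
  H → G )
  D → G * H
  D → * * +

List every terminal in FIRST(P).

From P → D - S: add FIRST(D) = { ), *, + }.
From P → G D H: add FIRST(G) = { ), + }.
From P → G: add FIRST(G) = { ), + }.
From P → S +: add FIRST(S) = { ), *, + }.
P → ) contributes {)}.
Union: FIRST(P) = { ), *, + }.

{ ), *, + }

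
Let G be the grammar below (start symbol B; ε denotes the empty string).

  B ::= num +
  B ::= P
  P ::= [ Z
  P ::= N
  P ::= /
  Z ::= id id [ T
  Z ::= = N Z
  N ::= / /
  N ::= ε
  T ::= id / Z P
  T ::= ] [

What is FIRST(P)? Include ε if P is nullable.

{ /, [, ε }

P ::= [ Z contributes {[}.
From P ::= N: add FIRST(N) = { /, ε } (including ε since N is nullable).
P ::= / contributes {/}.
Union: FIRST(P) = { /, [, ε }.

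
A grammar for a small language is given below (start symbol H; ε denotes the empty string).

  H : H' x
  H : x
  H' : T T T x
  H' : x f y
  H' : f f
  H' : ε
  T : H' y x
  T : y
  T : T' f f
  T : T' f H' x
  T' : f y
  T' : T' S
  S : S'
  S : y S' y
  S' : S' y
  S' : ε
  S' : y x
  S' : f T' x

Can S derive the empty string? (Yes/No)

Yes

S : S' and each of S' is nullable, so S ⇒* ε.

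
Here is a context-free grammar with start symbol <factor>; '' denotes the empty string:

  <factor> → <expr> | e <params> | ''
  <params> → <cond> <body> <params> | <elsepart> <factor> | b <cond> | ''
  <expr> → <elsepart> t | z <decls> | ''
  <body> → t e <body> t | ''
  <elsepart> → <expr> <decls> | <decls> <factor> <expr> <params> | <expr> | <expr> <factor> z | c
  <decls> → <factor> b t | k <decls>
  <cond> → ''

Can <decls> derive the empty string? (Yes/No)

No

Nullable nonterminals: <body>, <cond>, <elsepart>, <expr>, <factor>, <params>.
No production of <decls> has an RHS whose symbols are all nullable, so <decls> is not nullable.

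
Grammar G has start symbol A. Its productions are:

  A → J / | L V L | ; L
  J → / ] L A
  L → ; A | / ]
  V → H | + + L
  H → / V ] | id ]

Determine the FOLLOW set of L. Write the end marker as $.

In A → L V L: add FIRST(V L) = { +, /, id }.
In A → L V L: L is at the end, add FOLLOW(A) = { $, +, /, ;, ], id }.
In A → ; L: L is at the end, add FOLLOW(A) = { $, +, /, ;, ], id }.
In J → / ] L A: add FIRST(A) = { /, ; }.
In V → + + L: L is at the end, add FOLLOW(V) = { /, ;, ] }.
Union: FOLLOW(L) = { $, +, /, ;, ], id }.

{ $, +, /, ;, ], id }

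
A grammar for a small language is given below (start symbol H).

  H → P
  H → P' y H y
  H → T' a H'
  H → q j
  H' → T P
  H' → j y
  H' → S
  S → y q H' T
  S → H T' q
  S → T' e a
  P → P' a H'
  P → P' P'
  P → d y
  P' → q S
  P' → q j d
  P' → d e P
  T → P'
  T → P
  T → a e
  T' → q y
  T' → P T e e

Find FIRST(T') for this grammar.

T' → q y contributes {q}.
From T' → P T e e: add FIRST(P) = { d, q }.
Union: FIRST(T') = { d, q }.

{ d, q }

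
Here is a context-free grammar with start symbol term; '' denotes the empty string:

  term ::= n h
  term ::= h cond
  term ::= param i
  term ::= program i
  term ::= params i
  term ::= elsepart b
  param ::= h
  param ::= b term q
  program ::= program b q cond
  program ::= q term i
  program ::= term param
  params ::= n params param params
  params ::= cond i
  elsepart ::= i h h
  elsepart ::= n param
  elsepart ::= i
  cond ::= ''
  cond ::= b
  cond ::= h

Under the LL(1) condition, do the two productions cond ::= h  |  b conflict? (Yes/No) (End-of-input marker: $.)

No

FIRST(h) = { h } and FIRST(b) = { b }.
The FIRST sets are disjoint and neither alternative is nullable — no conflict.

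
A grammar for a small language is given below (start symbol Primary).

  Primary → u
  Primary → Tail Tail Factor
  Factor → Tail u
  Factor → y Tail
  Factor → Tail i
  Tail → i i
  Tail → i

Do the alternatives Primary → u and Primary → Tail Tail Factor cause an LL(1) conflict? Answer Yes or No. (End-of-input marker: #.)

FIRST(u) = { u } and FIRST(Tail Tail Factor) = { i }.
The FIRST sets are disjoint and neither alternative is nullable — no conflict.

No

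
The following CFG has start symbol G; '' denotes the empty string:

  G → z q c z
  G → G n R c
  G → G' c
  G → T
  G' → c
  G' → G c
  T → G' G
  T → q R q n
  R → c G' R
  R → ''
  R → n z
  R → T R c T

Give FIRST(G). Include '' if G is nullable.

G → z q c z contributes {z}.
From G → G n R c: add FIRST(G) = { c, q, z }.
From G → G' c: add FIRST(G') = { c, q, z }.
From G → T: add FIRST(T) = { c, q, z }.
Union: FIRST(G) = { c, q, z }.

{ c, q, z }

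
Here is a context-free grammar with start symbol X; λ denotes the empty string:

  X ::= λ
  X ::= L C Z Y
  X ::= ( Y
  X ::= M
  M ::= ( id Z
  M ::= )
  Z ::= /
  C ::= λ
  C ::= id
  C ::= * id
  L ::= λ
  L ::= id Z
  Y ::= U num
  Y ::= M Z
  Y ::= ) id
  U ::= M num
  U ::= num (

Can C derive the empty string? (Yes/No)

Yes

C has an λ-production, so C ⇒ λ.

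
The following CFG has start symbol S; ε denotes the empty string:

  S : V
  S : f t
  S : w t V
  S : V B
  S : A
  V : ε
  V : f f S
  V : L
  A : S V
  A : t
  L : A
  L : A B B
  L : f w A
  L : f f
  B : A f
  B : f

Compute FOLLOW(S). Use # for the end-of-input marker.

S is the start symbol, so # ∈ FOLLOW(S).
In V : f f S: S is at the end, add FOLLOW(V) = { #, f, t, w }.
In A : S V: add FIRST(V)\{ε} = { f, t, w }.
  Since V is nullable, also add FOLLOW(A) = { #, f, t, w }.
Union: FOLLOW(S) = { #, f, t, w }.

{ #, f, t, w }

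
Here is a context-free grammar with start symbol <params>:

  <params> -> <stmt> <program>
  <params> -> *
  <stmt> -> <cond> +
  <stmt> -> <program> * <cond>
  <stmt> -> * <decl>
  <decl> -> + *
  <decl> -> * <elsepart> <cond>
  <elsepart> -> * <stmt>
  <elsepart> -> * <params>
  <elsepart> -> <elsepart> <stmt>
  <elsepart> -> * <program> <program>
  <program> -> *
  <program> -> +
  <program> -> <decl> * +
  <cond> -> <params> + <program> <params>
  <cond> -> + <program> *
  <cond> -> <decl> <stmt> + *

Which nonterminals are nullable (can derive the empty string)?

{ } (none)

No nonterminal has an empty production or an RHS whose symbols are all nullable.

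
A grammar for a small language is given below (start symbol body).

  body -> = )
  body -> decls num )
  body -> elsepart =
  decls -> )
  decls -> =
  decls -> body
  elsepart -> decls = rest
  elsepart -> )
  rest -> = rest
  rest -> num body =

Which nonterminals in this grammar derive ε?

{ } (none)

No nonterminal has an empty production or an RHS whose symbols are all nullable.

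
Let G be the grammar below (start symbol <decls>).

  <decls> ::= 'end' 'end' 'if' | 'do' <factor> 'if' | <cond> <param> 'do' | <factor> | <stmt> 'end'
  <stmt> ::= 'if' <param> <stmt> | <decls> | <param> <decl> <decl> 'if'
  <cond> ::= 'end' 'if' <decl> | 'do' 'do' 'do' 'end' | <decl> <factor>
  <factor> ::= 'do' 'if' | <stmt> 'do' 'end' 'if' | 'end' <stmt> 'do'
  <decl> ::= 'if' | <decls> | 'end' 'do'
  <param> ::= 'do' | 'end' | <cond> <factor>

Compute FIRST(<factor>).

<factor> ::= 'do' 'if' contributes {'do'}.
From <factor> ::= <stmt> 'do' 'end' 'if': add FIRST(<stmt>) = { 'do', 'end', 'if' }.
<factor> ::= 'end' <stmt> 'do' contributes {'end'}.
Union: FIRST(<factor>) = { 'do', 'end', 'if' }.

{ 'do', 'end', 'if' }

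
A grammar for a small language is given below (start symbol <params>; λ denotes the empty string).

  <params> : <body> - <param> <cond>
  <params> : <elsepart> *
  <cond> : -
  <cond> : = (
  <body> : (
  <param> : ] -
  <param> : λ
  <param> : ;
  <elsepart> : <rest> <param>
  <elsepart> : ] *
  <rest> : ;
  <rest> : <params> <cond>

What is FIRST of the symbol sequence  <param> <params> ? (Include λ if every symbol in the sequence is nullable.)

Add FIRST(<param>)\{λ} = { ;, ] }; <param> is nullable, continue.
Add FIRST(<params>) = { (, ;, ] }; <params> is not nullable, stop.

{ (, ;, ] }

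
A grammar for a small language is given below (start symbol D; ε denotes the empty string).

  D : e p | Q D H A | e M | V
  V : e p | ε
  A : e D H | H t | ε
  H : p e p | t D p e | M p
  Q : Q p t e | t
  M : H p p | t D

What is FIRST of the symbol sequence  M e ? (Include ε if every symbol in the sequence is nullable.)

{ p, t }

Add FIRST(M) = { p, t }; M is not nullable, stop.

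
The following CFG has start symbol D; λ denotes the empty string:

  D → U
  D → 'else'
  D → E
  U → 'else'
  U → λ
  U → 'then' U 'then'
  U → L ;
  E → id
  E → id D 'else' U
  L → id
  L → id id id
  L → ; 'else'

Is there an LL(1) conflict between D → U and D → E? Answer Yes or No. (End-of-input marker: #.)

FIRST(U) = { 'else', 'then', ;, id, λ } and FIRST(E) = { id }.
Both contain id, so the two alternatives are not disjoint — LL(1) conflict.

Yes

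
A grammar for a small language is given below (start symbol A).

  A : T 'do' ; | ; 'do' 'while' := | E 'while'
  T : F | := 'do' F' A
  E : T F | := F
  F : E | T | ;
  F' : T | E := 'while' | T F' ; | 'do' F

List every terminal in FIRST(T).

{ :=, ; }

From T : F: add FIRST(F) = { :=, ; }.
T : := 'do' F' A contributes {:=}.
Union: FIRST(T) = { :=, ; }.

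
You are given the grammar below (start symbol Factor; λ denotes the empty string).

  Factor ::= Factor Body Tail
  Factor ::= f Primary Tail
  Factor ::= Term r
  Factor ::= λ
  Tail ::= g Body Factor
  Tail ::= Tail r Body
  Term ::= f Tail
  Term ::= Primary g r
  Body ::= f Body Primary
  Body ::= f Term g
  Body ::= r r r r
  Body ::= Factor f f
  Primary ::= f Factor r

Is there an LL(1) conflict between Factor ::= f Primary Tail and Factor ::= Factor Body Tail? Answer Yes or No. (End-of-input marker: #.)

Yes

FIRST(f Primary Tail) = { f } and FIRST(Factor Body Tail) = { f, r }.
Both contain f, so the two alternatives are not disjoint — LL(1) conflict.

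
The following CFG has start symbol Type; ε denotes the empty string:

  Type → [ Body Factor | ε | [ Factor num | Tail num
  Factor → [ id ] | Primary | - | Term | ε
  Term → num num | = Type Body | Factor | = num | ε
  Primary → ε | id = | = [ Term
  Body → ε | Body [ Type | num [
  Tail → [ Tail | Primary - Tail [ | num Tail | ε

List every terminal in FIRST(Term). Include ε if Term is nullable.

Term → num num contributes {num}.
Term → = Type Body contributes {=}.
From Term → Factor: add FIRST(Factor) = { -, =, [, id, num, ε } (including ε since Factor is nullable).
Term → = num contributes {=}.
Term → ε contributes ε.
Union: FIRST(Term) = { -, =, [, id, num, ε }.

{ -, =, [, id, num, ε }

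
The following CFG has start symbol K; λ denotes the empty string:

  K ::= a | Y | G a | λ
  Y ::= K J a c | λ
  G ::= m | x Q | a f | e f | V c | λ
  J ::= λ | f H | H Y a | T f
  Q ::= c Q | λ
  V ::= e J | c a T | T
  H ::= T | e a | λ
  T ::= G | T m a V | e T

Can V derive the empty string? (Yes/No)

V ::= T and each of T is nullable, so V ⇒* λ.

Yes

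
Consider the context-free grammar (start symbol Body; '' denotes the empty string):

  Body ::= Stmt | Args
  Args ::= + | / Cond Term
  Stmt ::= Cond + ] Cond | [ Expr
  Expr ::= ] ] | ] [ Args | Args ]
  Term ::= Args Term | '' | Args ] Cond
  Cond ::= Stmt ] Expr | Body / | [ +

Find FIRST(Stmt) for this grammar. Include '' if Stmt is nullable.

{ +, /, [ }

From Stmt ::= Cond + ] Cond: add FIRST(Cond) = { +, /, [ }.
Stmt ::= [ Expr contributes {[}.
Union: FIRST(Stmt) = { +, /, [ }.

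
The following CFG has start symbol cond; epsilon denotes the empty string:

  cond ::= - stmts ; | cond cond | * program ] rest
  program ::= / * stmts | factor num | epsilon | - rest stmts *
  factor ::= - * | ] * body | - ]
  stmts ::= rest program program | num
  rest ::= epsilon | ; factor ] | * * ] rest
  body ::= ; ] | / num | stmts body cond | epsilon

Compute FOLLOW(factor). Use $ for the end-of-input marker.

{ ], num }

In program ::= factor num: add FIRST(num) = { num }.
In rest ::= ; factor ]: add FIRST(]) = { ] }.
Union: FOLLOW(factor) = { ], num }.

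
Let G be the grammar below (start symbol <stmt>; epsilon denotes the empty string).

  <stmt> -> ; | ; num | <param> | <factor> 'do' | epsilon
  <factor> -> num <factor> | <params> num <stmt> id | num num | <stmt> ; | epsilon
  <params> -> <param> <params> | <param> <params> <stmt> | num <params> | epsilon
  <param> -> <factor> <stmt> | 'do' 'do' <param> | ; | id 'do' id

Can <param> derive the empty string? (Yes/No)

<param> -> <factor> <stmt> and each of <factor>, <stmt> is nullable, so <param> ⇒* epsilon.

Yes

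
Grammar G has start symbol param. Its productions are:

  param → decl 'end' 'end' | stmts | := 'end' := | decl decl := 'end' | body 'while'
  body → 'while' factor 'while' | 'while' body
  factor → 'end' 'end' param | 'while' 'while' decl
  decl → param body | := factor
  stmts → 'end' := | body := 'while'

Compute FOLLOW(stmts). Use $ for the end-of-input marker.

{ $, 'end', 'while', := }

In param → stmts: stmts is at the end, add FOLLOW(param) = { $, 'end', 'while', := }.
Union: FOLLOW(stmts) = { $, 'end', 'while', := }.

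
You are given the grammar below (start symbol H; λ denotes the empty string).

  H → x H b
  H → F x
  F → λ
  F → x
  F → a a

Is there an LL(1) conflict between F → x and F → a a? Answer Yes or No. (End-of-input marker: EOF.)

No

FIRST(x) = { x } and FIRST(a a) = { a }.
The FIRST sets are disjoint and neither alternative is nullable — no conflict.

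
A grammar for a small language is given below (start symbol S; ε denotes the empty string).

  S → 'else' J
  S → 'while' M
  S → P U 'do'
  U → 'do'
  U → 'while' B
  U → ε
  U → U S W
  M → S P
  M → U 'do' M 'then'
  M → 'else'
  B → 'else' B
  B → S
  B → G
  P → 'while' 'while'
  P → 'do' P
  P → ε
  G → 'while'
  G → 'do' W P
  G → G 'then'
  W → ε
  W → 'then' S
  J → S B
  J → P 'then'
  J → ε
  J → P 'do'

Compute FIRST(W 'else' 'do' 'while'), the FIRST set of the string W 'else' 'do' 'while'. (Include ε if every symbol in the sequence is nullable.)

{ 'else', 'then' }

Add FIRST(W)\{ε} = { 'then' }; W is nullable, continue.
'else' is a terminal; add {'else'} and stop.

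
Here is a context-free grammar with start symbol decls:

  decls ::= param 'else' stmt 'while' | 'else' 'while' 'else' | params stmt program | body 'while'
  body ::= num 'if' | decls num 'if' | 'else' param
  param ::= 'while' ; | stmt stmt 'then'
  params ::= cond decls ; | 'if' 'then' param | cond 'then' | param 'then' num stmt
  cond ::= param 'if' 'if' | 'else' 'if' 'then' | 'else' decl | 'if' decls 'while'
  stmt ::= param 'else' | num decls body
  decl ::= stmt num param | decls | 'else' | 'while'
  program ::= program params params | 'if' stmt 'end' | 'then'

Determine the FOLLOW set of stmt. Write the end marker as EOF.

{ EOF, 'else', 'end', 'if', 'then', 'while', ;, num }

In decls ::= param 'else' stmt 'while': add FIRST('while') = { 'while' }.
In decls ::= params stmt program: add FIRST(program) = { 'if', 'then' }.
In param ::= stmt stmt 'then': add FIRST(stmt 'then') = { 'while', num }.
In param ::= stmt stmt 'then': add FIRST('then') = { 'then' }.
In params ::= param 'then' num stmt: stmt is at the end, add FOLLOW(params) = { EOF, 'else', 'if', 'then', 'while', ;, num }.
In decl ::= stmt num param: add FIRST(num param) = { num }.
In program ::= 'if' stmt 'end': add FIRST('end') = { 'end' }.
Union: FOLLOW(stmt) = { EOF, 'else', 'end', 'if', 'then', 'while', ;, num }.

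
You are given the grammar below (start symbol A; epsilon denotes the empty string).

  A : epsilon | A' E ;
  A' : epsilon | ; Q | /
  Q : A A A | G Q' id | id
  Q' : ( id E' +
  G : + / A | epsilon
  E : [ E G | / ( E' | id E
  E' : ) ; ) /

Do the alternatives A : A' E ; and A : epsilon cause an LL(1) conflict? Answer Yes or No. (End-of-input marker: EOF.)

Yes

FIRST(A' E ;) = { /, ;, [, id } and FIRST(epsilon) = { epsilon }.
The second alternative is nullable and FOLLOW(A) = { EOF, (, +, /, ;, [, id } shares / with FIRST of the first — conflict.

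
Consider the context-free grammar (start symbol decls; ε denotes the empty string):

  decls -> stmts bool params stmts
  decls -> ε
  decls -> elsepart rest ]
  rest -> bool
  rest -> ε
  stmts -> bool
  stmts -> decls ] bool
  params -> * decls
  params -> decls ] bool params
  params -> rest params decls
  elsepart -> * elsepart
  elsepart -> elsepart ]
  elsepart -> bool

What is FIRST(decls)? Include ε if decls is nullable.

{ *, ], bool, ε }

From decls -> stmts bool params stmts: add FIRST(stmts) = { *, ], bool }.
decls -> ε contributes ε.
From decls -> elsepart rest ]: add FIRST(elsepart) = { *, bool }.
Union: FIRST(decls) = { *, ], bool, ε }.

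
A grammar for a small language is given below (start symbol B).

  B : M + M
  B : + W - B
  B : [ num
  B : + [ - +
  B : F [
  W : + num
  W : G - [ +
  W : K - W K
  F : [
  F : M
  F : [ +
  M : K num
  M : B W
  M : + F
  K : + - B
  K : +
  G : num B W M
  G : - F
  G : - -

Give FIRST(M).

From M : K num: add FIRST(K) = { + }.
From M : B W: add FIRST(B) = { +, [ }.
M : + F contributes {+}.
Union: FIRST(M) = { +, [ }.

{ +, [ }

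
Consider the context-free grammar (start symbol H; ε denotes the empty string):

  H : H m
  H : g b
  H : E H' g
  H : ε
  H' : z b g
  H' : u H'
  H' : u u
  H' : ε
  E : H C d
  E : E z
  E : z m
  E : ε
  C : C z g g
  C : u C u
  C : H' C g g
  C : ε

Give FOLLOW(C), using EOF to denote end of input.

{ d, g, u, z }

In E : H C d: add FIRST(d) = { d }.
In C : C z g g: add FIRST(z g g) = { z }.
In C : u C u: add FIRST(u) = { u }.
In C : H' C g g: add FIRST(g g) = { g }.
Union: FOLLOW(C) = { d, g, u, z }.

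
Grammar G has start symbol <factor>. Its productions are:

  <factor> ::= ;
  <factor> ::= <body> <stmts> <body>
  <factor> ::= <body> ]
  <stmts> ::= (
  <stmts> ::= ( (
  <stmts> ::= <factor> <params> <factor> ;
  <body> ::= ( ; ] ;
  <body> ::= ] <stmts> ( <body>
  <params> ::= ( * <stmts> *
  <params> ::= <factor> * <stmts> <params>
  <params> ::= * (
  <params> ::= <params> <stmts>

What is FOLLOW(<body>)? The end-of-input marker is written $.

In <factor> ::= <body> <stmts> <body>: add FIRST(<stmts> <body>) = { (, ;, ] }.
In <factor> ::= <body> <stmts> <body>: <body> is at the end, add FOLLOW(<factor>) = { $, (, *, ;, ] }.
In <factor> ::= <body> ]: add FIRST(]) = { ] }.
In <body> ::= ] <stmts> ( <body>: <body> is at the end, add FOLLOW(<body>) = { $, (, *, ;, ] }.
Union: FOLLOW(<body>) = { $, (, *, ;, ] }.

{ $, (, *, ;, ] }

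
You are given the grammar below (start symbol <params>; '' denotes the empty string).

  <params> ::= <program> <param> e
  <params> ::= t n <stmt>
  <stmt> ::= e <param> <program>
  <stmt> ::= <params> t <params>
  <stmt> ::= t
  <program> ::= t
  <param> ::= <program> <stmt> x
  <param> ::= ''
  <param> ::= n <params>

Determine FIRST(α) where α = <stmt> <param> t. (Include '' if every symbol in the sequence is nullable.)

Add FIRST(<stmt>) = { e, t }; <stmt> is not nullable, stop.

{ e, t }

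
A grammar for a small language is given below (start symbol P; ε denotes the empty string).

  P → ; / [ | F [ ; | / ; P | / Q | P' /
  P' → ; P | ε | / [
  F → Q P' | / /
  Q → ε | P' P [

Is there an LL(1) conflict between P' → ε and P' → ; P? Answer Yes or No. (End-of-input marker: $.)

Yes

FIRST(ε) = { ε } and FIRST(; P) = { ; }.
The first alternative is nullable and FOLLOW(P') = { /, ;, [ } shares ; with FIRST of the second — conflict.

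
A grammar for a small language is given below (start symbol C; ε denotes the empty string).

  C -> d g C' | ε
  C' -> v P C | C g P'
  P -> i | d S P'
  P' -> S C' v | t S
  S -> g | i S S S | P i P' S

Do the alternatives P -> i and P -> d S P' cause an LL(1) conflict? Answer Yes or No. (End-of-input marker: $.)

FIRST(i) = { i } and FIRST(d S P') = { d }.
The FIRST sets are disjoint and neither alternative is nullable — no conflict.

No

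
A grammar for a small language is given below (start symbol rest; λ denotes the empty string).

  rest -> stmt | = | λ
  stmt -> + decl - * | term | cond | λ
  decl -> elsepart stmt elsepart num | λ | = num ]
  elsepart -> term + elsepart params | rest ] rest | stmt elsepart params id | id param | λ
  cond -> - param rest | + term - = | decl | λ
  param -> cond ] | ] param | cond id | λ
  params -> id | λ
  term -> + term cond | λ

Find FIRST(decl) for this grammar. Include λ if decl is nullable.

From decl -> elsepart stmt elsepart num: elsepart, stmt, elsepart nullable, take FIRST(elsepart) ∪ FIRST(stmt) ∪ FIRST(elsepart) ∪ {num} = { +, -, =, ], id, num }.
decl -> λ contributes λ.
decl -> = num ] contributes {=}.
Union: FIRST(decl) = { +, -, =, ], id, num, λ }.

{ +, -, =, ], id, num, λ }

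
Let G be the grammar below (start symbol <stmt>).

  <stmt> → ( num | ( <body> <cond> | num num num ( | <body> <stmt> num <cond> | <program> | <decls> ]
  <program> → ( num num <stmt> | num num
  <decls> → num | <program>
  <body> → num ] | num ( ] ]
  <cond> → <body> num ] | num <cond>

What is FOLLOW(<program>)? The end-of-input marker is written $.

{ $, ], num }

In <stmt> → <program>: <program> is at the end, add FOLLOW(<stmt>) = { $, ], num }.
In <decls> → <program>: <program> is at the end, add FOLLOW(<decls>) = { ] }.
Union: FOLLOW(<program>) = { $, ], num }.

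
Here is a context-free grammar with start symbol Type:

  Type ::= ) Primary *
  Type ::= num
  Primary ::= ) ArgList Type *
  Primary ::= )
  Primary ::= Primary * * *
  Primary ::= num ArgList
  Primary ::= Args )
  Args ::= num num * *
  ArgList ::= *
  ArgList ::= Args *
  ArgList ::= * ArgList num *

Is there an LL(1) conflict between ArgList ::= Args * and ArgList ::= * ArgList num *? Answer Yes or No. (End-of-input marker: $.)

No

FIRST(Args *) = { num } and FIRST(* ArgList num *) = { * }.
The FIRST sets are disjoint and neither alternative is nullable — no conflict.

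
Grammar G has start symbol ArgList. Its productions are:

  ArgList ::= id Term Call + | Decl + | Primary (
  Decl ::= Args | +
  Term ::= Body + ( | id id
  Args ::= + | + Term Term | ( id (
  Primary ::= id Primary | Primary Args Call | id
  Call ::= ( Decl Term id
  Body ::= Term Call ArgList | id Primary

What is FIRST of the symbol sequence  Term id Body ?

Add FIRST(Term) = { id }; Term is not nullable, stop.

{ id }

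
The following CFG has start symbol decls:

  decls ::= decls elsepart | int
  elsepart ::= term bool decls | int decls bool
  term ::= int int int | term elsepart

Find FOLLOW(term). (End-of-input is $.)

{ bool, int }

In elsepart ::= term bool decls: add FIRST(bool decls) = { bool }.
In term ::= term elsepart: add FIRST(elsepart) = { int }.
Union: FOLLOW(term) = { bool, int }.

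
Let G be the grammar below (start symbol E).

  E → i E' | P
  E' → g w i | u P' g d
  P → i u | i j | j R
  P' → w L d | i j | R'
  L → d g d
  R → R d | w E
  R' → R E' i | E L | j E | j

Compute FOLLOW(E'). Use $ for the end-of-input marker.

{ $, d, g, i, u }

In E → i E': E' is at the end, add FOLLOW(E) = { $, d, g, u }.
In R' → R E' i: add FIRST(i) = { i }.
Union: FOLLOW(E') = { $, d, g, i, u }.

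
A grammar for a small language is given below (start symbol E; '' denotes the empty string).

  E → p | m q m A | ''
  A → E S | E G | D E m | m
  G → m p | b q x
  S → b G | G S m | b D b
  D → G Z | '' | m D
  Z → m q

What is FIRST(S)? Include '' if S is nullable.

{ b, m }

S → b G contributes {b}.
From S → G S m: add FIRST(G) = { b, m }.
S → b D b contributes {b}.
Union: FIRST(S) = { b, m }.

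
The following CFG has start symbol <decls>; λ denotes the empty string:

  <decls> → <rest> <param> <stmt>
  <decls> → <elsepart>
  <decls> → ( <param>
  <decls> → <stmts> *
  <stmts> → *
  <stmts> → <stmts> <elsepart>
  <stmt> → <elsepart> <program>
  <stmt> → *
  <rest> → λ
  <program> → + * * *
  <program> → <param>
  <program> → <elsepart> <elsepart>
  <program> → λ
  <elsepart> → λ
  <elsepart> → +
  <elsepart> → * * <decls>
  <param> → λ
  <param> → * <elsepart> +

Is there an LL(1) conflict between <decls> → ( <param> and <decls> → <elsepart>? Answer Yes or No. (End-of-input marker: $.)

No

FIRST(( <param>) = { ( } and FIRST(<elsepart>) = { *, +, λ }.
The second is nullable but FOLLOW(<decls>) = { $, *, + } is disjoint from FIRST of the first.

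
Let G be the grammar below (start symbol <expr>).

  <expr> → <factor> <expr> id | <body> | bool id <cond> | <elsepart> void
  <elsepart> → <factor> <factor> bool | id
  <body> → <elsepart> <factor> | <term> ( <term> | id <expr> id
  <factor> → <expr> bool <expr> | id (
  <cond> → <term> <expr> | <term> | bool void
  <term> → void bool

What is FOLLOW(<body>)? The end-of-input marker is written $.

{ $, bool, id, void }

In <expr> → <body>: <body> is at the end, add FOLLOW(<expr>) = { $, bool, id, void }.
Union: FOLLOW(<body>) = { $, bool, id, void }.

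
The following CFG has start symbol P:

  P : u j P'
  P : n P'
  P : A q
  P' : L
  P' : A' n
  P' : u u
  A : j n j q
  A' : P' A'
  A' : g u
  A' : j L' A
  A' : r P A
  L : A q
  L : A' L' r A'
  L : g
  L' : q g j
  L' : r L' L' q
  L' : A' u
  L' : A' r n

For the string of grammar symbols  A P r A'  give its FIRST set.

Add FIRST(A) = { j }; A is not nullable, stop.

{ j }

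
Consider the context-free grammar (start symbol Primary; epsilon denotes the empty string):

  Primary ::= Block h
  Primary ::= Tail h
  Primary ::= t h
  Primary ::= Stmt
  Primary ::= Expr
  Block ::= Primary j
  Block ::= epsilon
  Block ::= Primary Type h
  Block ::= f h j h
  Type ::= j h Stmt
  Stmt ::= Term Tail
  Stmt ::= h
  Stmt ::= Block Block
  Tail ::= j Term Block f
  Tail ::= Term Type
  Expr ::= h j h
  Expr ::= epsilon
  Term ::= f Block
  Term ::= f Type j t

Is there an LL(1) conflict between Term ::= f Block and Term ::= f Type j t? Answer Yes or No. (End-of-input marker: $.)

Yes

FIRST(f Block) = { f } and FIRST(f Type j t) = { f }.
Both contain f, so the two alternatives are not disjoint — LL(1) conflict.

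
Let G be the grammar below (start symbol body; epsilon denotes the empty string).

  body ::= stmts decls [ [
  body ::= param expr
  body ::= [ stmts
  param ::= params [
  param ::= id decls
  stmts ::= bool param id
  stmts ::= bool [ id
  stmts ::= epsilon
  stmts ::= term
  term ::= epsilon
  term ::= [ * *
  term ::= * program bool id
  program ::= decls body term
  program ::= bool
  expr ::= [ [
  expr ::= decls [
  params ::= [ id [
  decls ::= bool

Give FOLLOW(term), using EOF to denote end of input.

In stmts ::= term: term is at the end, add FOLLOW(stmts) = { EOF, *, [, bool }.
In program ::= decls body term: term is at the end, add FOLLOW(program) = { bool }.
Union: FOLLOW(term) = { EOF, *, [, bool }.

{ EOF, *, [, bool }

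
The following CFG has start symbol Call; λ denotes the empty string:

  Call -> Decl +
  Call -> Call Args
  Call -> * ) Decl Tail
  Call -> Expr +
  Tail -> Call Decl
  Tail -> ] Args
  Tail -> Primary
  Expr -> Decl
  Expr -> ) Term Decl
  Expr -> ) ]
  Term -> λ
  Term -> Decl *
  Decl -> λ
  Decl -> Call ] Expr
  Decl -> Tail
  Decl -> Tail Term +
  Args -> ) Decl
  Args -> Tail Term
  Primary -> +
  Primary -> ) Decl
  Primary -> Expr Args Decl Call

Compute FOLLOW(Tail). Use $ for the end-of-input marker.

{ $, ), *, +, ] }

In Call -> * ) Decl Tail: Tail is at the end, add FOLLOW(Call) = { $, ), *, +, ] }.
In Decl -> Tail: Tail is at the end, add FOLLOW(Decl) = { $, ), *, +, ] }.
In Decl -> Tail Term +: add FIRST(Term +) = { ), *, +, ] }.
In Args -> Tail Term: add FIRST(Term)\{λ} = { ), *, +, ] }.
  Since Term is nullable, also add FOLLOW(Args) = { $, ), *, +, ] }.
Union: FOLLOW(Tail) = { $, ), *, +, ] }.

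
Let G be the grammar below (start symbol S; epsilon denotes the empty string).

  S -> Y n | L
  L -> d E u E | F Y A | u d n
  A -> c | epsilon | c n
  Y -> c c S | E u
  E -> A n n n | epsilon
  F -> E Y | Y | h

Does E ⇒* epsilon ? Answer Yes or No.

E has an epsilon-production, so E ⇒ epsilon.

Yes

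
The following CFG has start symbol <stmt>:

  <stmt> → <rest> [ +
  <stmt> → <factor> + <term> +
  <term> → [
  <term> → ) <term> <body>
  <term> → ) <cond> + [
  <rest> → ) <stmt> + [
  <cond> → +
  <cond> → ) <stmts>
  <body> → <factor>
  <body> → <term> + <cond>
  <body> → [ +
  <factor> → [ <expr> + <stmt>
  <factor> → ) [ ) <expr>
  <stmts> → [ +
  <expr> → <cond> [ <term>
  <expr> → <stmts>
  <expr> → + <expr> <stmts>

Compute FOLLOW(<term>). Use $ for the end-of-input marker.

In <stmt> → <factor> + <term> +: add FIRST(+) = { + }.
In <term> → ) <term> <body>: add FIRST(<body>) = { ), [ }.
In <body> → <term> + <cond>: add FIRST(+ <cond>) = { + }.
In <expr> → <cond> [ <term>: <term> is at the end, add FOLLOW(<expr>) = { ), +, [ }.
Union: FOLLOW(<term>) = { ), +, [ }.

{ ), +, [ }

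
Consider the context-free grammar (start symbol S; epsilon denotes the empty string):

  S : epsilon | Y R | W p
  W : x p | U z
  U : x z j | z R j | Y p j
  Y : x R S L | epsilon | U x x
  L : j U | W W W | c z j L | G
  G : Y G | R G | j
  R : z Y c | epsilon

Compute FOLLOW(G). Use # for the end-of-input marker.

In L : G: G is at the end, add FOLLOW(L) = { #, c, j, p, x, z }.
In G : Y G: G is at the end, add FOLLOW(G) = { #, c, j, p, x, z }.
In G : R G: G is at the end, add FOLLOW(G) = { #, c, j, p, x, z }.
Union: FOLLOW(G) = { #, c, j, p, x, z }.

{ #, c, j, p, x, z }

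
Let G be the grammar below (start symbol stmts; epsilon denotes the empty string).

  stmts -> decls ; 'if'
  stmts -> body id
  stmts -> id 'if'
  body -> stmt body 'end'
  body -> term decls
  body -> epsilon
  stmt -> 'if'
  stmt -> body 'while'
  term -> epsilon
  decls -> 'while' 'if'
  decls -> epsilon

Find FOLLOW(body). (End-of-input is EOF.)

In stmts -> body id: add FIRST(id) = { id }.
In body -> stmt body 'end': add FIRST('end') = { 'end' }.
In stmt -> body 'while': add FIRST('while') = { 'while' }.
Union: FOLLOW(body) = { 'end', 'while', id }.

{ 'end', 'while', id }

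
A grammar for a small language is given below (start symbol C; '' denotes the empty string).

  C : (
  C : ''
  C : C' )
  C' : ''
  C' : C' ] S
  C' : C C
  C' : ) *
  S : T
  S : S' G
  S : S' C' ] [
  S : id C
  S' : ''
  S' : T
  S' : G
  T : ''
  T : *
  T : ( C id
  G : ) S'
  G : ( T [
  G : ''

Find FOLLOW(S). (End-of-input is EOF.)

In C' : C' ] S: S is at the end, add FOLLOW(C') = { ), ] }.
Union: FOLLOW(S) = { ), ] }.

{ ), ] }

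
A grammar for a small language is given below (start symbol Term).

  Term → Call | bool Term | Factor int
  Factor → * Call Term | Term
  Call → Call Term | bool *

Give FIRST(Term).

From Term → Call: add FIRST(Call) = { bool }.
Term → bool Term contributes {bool}.
From Term → Factor int: add FIRST(Factor) = { *, bool }.
Union: FIRST(Term) = { *, bool }.

{ *, bool }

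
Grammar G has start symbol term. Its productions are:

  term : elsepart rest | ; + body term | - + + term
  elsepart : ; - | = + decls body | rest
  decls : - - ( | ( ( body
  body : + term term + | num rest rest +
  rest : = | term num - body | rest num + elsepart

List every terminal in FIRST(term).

From term : elsepart rest: add FIRST(elsepart) = { -, ;, = }.
term : ; + body term contributes {;}.
term : - + + term contributes {-}.
Union: FIRST(term) = { -, ;, = }.

{ -, ;, = }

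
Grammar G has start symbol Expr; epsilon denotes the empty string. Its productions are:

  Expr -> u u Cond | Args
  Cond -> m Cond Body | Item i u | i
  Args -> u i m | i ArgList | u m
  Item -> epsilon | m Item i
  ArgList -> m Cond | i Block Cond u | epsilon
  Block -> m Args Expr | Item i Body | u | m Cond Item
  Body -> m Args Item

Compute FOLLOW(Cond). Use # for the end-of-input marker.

{ #, i, m, u }

In Expr -> u u Cond: Cond is at the end, add FOLLOW(Expr) = { #, i, m }.
In Cond -> m Cond Body: add FIRST(Body) = { m }.
In ArgList -> m Cond: Cond is at the end, add FOLLOW(ArgList) = { #, i, m, u }.
In ArgList -> i Block Cond u: add FIRST(u) = { u }.
In Block -> m Cond Item: add FIRST(Item)\{epsilon} = { m }.
  Since Item is nullable, also add FOLLOW(Block) = { i, m }.
Union: FOLLOW(Cond) = { #, i, m, u }.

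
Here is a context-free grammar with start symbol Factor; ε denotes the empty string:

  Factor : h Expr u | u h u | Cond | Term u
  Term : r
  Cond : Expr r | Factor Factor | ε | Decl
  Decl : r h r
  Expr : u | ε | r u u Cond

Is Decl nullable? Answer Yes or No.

No

Nullable nonterminals: Cond, Expr, Factor.
No production of Decl has an RHS whose symbols are all nullable, so Decl is not nullable.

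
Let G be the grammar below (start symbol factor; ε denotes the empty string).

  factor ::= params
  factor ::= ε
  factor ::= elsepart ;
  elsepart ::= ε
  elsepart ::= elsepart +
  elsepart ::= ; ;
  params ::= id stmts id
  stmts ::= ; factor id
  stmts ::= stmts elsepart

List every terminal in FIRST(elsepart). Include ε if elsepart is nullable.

{ +, ;, ε }

elsepart ::= ε contributes ε.
From elsepart ::= elsepart +: elsepart nullable, take FIRST(elsepart) ∪ {+} = { +, ; }.
elsepart ::= ; ; contributes {;}.
Union: FIRST(elsepart) = { +, ;, ε }.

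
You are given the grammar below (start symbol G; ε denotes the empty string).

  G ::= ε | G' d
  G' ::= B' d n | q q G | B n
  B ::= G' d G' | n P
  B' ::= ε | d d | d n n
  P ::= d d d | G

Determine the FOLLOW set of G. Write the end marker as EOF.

{ EOF, d, n }

G is the start symbol, so EOF ∈ FOLLOW(G).
In G' ::= q q G: G is at the end, add FOLLOW(G') = { d, n }.
In P ::= G: G is at the end, add FOLLOW(P) = { n }.
Union: FOLLOW(G) = { EOF, d, n }.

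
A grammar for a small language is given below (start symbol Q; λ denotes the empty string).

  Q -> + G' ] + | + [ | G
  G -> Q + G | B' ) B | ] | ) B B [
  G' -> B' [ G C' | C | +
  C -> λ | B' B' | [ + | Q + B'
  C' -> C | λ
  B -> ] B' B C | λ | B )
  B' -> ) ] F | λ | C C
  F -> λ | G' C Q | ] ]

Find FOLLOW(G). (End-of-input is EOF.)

{ EOF, ), +, [, ] }

In Q -> G: G is at the end, add FOLLOW(Q) = { EOF, ), +, [, ] }.
In G -> Q + G: G is at the end, add FOLLOW(G) = { EOF, ), +, [, ] }.
In G' -> B' [ G C': add FIRST(C')\{λ} = { ), +, [, ] }.
  Since C' is nullable, also add FOLLOW(G') = { ), +, [, ] }.
Union: FOLLOW(G) = { EOF, ), +, [, ] }.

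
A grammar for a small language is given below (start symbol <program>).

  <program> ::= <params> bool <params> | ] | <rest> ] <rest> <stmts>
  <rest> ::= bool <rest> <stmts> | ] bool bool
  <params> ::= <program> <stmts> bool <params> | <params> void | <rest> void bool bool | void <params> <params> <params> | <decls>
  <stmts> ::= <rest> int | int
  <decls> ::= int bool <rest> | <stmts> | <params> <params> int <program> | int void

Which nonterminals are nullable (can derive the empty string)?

{ } (none)

No nonterminal has an empty production or an RHS whose symbols are all nullable.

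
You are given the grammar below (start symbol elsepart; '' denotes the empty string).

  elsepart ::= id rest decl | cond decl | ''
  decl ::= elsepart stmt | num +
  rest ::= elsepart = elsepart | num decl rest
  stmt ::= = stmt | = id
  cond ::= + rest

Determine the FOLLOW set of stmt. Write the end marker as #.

In decl ::= elsepart stmt: stmt is at the end, add FOLLOW(decl) = { #, +, =, id, num }.
In stmt ::= = stmt: stmt is at the end, add FOLLOW(stmt) = { #, +, =, id, num }.
Union: FOLLOW(stmt) = { #, +, =, id, num }.

{ #, +, =, id, num }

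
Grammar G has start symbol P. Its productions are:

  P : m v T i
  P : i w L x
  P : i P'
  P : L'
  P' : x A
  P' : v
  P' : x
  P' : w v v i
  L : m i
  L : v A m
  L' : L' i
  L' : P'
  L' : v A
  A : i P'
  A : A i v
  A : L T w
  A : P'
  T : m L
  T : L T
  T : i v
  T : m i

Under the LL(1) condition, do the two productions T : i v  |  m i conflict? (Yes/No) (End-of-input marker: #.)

FIRST(i v) = { i } and FIRST(m i) = { m }.
The FIRST sets are disjoint and neither alternative is nullable — no conflict.

No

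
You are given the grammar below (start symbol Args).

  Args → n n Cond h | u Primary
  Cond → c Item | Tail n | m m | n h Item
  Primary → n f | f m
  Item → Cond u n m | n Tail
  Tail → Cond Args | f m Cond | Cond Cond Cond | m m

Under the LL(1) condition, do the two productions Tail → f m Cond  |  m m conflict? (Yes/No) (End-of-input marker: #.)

FIRST(f m Cond) = { f } and FIRST(m m) = { m }.
The FIRST sets are disjoint and neither alternative is nullable — no conflict.

No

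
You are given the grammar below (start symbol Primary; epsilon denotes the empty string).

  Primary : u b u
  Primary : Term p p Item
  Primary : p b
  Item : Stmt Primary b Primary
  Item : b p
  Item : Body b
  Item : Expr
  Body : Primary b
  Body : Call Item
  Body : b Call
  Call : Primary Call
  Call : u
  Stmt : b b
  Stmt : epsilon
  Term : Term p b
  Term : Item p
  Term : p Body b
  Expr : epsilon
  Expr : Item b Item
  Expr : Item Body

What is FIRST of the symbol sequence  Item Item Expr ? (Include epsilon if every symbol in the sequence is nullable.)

Add FIRST(Item)\{epsilon} = { b, p, u }; Item is nullable, continue.
Add FIRST(Item)\{epsilon} = { b, p, u }; Item is nullable, continue.
Add FIRST(Expr)\{epsilon} = { b, p, u }; Expr is nullable, continue.
Every symbol is nullable, so include epsilon.

{ b, p, u, epsilon }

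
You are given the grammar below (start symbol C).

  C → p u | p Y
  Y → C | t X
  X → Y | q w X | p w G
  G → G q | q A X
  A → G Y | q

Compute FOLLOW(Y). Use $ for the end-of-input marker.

{ $, p, q, t }

In C → p Y: Y is at the end, add FOLLOW(C) = { $, p, q, t }.
In X → Y: Y is at the end, add FOLLOW(X) = { $, p, q, t }.
In A → G Y: Y is at the end, add FOLLOW(A) = { p, q, t }.
Union: FOLLOW(Y) = { $, p, q, t }.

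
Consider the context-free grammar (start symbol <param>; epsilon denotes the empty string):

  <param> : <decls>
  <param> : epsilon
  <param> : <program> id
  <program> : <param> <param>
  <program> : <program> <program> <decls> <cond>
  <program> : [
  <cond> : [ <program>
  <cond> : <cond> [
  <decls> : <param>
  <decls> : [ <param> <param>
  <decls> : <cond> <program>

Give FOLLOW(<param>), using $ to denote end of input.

<param> is the start symbol, so $ ∈ FOLLOW(<param>).
In <program> : <param> <param>: add FIRST(<param>)\{epsilon} = { [, id }.
  Since <param> is nullable, also add FOLLOW(<program>) = { $, [, id }.
In <program> : <param> <param>: <param> is at the end, add FOLLOW(<program>) = { $, [, id }.
In <decls> : <param>: <param> is at the end, add FOLLOW(<decls>) = { $, [, id }.
In <decls> : [ <param> <param>: add FIRST(<param>)\{epsilon} = { [, id }.
  Since <param> is nullable, also add FOLLOW(<decls>) = { $, [, id }.
In <decls> : [ <param> <param>: <param> is at the end, add FOLLOW(<decls>) = { $, [, id }.
Union: FOLLOW(<param>) = { $, [, id }.

{ $, [, id }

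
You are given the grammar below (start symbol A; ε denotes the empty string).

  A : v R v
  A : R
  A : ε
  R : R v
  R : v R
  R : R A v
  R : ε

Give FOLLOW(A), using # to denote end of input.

{ #, v }

A is the start symbol, so # ∈ FOLLOW(A).
In R : R A v: add FIRST(v) = { v }.
Union: FOLLOW(A) = { #, v }.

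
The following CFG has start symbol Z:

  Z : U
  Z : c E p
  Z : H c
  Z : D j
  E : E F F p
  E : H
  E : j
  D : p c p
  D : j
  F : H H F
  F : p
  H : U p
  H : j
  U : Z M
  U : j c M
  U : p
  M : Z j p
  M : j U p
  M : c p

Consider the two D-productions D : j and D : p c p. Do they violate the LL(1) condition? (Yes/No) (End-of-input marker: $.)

FIRST(j) = { j } and FIRST(p c p) = { p }.
The FIRST sets are disjoint and neither alternative is nullable — no conflict.

No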